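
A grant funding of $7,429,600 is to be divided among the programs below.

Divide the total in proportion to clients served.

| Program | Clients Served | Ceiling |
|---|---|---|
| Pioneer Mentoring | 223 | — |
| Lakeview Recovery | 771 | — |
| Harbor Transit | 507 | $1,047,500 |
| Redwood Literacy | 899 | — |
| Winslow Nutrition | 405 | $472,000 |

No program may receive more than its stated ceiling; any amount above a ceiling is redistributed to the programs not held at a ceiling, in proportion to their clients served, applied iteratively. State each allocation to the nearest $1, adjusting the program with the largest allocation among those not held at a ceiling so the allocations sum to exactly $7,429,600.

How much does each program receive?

Pioneer Mentoring: $696,224 | Lakeview Recovery: $2,407,125 | Harbor Transit: $1,047,500 | Redwood Literacy: $2,806,751 | Winslow Nutrition: $472,000

Clients served total: 2,805.
Unconstrained shares: Pioneer Mentoring 590,659.82; Lakeview Recovery 2,042,146.74; Harbor Transit 1,342,890.27; Redwood Literacy 2,381,180.18; Winslow Nutrition 1,072,722.99.
Held at cap: Harbor Transit ($1,047,500), Winslow Nutrition ($472,000); residual $5,910,100 reallocated over remaining clients served 1,893.
Redistributed shares: Pioneer Mentoring 696,224.14 → $696,224; Lakeview Recovery 2,407,124.72 → $2,407,125; Redwood Literacy 2,806,751.14 → $2,806,751.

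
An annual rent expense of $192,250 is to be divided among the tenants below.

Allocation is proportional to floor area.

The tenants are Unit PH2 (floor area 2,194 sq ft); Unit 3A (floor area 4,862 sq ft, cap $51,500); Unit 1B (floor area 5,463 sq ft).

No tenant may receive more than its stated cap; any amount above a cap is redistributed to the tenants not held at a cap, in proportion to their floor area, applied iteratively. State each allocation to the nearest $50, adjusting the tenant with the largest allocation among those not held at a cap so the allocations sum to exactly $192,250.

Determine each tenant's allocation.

Unit PH2: $40,350; Unit 3A: $51,500; Unit 1B: $100,400

Sum of floor area: 12,519.
Proportional shares (ignoring caps): Unit PH2 33,692.51; Unit 3A 74,664.07; Unit 1B 83,893.42.
Cap binds for Unit 3A ($51,500); remaining pool $140,750 reallocated over remaining floor area 7,657.
Redistributed shares: Unit PH2 40,329.83 → $40,350; Unit 1B 100,420.17 → $100,400.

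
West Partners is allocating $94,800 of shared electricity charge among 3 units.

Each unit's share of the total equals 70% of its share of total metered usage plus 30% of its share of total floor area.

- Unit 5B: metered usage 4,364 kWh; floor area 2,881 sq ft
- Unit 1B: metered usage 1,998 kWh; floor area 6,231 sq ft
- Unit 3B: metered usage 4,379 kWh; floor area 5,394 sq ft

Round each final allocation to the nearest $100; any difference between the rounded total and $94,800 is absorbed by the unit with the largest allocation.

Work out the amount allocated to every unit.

Unit 5B: $32,600 | Unit 1B: $24,600 | Unit 3B: $37,600

Totals — metered usage 10,741, floor area 14,506.
Blended shares (70% metered usage + 30% floor area): Unit 5B 0.3440; Unit 1B 0.2591; Unit 3B 0.3969.
Proportional shares: Unit 5B 32,610.04; Unit 1B 24,560.33; Unit 3B 37,629.62.
At nearest $100: Unit 5B $32,600; Unit 1B $24,600; Unit 3B $37,600. Sum = $94,800.
No rounding difference to absorb.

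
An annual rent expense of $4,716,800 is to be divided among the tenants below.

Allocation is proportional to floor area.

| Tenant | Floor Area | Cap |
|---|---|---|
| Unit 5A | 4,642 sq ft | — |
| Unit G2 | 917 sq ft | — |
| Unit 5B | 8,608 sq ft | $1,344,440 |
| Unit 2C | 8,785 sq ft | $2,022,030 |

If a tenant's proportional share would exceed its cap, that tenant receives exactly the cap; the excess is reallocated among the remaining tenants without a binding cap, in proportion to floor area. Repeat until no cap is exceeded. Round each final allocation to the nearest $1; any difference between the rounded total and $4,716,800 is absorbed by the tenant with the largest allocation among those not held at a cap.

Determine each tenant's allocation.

Unit 5A: $1,127,583 · Unit G2: $222,747 · Unit 5B: $1,344,440 · Unit 2C: $2,022,030

Floor area total: 22,952.
Unconstrained shares: Unit 5A 953,964.17; Unit G2 188,450.05; Unit 5B 1,769,005.51; Unit 2C 1,805,380.27.
Cap binds for Unit 5B ($1,344,440); balance $3,372,360 reallocated over remaining floor area 14,344.
Cap binds for Unit 2C ($2,022,030); balance $1,350,330 reallocated over remaining floor area 5,559.
Remaining shares: Unit 5A 1,127,582.63 → $1,127,583; Unit G2 222,747.37 → $222,747.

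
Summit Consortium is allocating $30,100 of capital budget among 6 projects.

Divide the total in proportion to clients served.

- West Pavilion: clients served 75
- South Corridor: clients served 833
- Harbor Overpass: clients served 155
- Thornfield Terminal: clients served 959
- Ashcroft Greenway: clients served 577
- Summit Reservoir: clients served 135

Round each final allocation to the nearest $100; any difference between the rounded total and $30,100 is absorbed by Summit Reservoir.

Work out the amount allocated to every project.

West Pavilion: $800; South Corridor: $9,200; Harbor Overpass: $1,700; Thornfield Terminal: $10,600; Ashcroft Greenway: $6,400; Summit Reservoir: $1,400

Sum of clients served: 2,734.
Raw shares: West Pavilion 75/2,734 × $30,100 = 825.71; South Corridor 833/2,734 × $30,100 = 9,170.92; Harbor Overpass 155/2,734 × $30,100 = 1,706.47; Thornfield Terminal 959/2,734 × $30,100 = 10,558.12; Ashcroft Greenway 577/2,734 × $30,100 = 6,352.49; Summit Reservoir 135/2,734 × $30,100 = 1,486.28.
At nearest $100: West Pavilion $800; South Corridor $9,200; Harbor Overpass $1,700; Thornfield Terminal $10,600; Ashcroft Greenway $6,400; Summit Reservoir $1,500. Sum = $30,200.
Difference $30,100 − $30,200 = −$100 applied to Summit Reservoir: Summit Reservoir becomes $1,400.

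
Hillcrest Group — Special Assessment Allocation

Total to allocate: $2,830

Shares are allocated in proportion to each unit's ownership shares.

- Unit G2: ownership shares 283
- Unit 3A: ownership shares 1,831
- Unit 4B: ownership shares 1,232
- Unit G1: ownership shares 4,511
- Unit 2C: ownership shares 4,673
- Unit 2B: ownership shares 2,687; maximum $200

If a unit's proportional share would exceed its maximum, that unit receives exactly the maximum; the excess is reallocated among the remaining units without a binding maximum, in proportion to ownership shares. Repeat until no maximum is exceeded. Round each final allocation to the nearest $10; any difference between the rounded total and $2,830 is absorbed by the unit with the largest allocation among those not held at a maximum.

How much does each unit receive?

Unit G2: $60 · Unit 3A: $380 · Unit 4B: $260 · Unit G1: $950 · Unit 2C: $980 · Unit 2B: $200

Combined ownership shares = 15,217.
Unconstrained shares: Unit G2 52.63; Unit 3A 340.52; Unit 4B 229.12; Unit G1 838.94; Unit 2C 869.07; Unit 2B 499.72.
Capped: Unit 2B ($200); residual $2,630 reallocated over remaining ownership shares 12,530.
Shares after redistribution: Unit G2 59.40 → $60; Unit 3A 384.32 → $380; Unit 4B 258.59 → $260; Unit G1 946.84 → $950; Unit 2C 980.85 → $980.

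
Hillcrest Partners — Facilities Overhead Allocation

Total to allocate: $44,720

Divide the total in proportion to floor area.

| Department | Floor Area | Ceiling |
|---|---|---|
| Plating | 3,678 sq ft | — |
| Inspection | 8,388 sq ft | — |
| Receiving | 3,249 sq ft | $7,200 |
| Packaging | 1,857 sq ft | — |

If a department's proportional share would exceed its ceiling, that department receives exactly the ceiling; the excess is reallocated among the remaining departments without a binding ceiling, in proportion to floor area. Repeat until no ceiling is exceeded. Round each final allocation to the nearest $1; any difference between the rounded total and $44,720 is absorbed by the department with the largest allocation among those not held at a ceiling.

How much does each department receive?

Floor area total: 17,172.
Proportional shares (ignoring caps): Plating 9,578.39; Inspection 21,844.36; Receiving 8,461.17; Packaging 4,836.07.
Cap binds for Receiving ($7,200); balance $37,520 reallocated over remaining floor area 13,923.
Redistributed shares: Plating 9,911.55 → $9,912; Inspection 22,604.16 → $22,604; Packaging 5,004.28 → $5,004.

Plating: $9,912; Inspection: $22,604; Receiving: $7,200; Packaging: $5,004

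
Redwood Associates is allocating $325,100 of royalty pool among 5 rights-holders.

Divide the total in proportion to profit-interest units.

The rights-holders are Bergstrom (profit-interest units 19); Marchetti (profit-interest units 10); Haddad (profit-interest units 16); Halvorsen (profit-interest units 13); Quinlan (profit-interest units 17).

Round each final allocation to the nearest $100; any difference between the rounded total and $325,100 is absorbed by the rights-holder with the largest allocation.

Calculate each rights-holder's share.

Profit-interest units total: 75.
Raw shares: Bergstrom 19/75 × $325,100 = 82,358.67; Marchetti 10/75 × $325,100 = 43,346.67; Haddad 16/75 × $325,100 = 69,354.67; Halvorsen 13/75 × $325,100 = 56,350.67; Quinlan 17/75 × $325,100 = 73,689.33.
Rounded to nearest $100: Bergstrom $82,400; Marchetti $43,300; Haddad $69,400; Halvorsen $56,400; Quinlan $73,700. Sum = $325,200.
Difference $325,100 − $325,200 = −$100 applied to largest allocation (Bergstrom): Bergstrom becomes $82,300.

Bergstrom: $82,300 · Marchetti: $43,300 · Haddad: $69,400 · Halvorsen: $56,400 · Quinlan: $73,700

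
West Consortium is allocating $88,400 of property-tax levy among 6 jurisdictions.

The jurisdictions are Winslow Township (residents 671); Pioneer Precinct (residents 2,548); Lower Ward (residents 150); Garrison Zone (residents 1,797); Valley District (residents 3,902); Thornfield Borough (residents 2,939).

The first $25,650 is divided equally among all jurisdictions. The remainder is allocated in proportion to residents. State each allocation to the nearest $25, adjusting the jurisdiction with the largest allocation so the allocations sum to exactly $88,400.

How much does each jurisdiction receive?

Winslow Township: $7,775 | Pioneer Precinct: $17,600 | Lower Ward: $5,050 | Garrison Zone: $13,675 | Valley District: $24,675 | Thornfield Borough: $19,625

First tranche $25,650 split equally: $4,275 each.
Remainder $62,750 by residents (total 12,007): Winslow Township 3,506.73 → $3,500; Pioneer Precinct 13,316.15 → $13,325; Lower Ward 783.92 → $775; Garrison Zone 9,391.33 → $9,400; Valley District 20,392.31 → $20,400; Thornfield Borough 15,359.56 → $15,350.
Totals: Winslow Township $4,275 + $3,500 = $7,775; Pioneer Precinct $4,275 + $13,325 = $17,600; Lower Ward $4,275 + $775 = $5,050; Garrison Zone $4,275 + $9,400 = $13,675; Valley District $4,275 + $20,400 = $24,675; Thornfield Borough $4,275 + $15,350 = $19,625.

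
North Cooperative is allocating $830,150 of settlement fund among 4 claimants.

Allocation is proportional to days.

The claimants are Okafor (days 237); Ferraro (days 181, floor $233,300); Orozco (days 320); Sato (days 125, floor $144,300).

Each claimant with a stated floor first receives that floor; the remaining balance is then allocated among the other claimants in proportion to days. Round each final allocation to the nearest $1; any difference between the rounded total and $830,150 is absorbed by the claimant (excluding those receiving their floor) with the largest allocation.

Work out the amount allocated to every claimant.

Guaranteed amounts: Ferraro $233,300; Sato $144,300. Balance $452,550.
Balance split over remaining days 557: Okafor 192,557.18 → $192,557; Orozco 259,992.82 → $259,993.

Okafor: $192,557 · Ferraro: $233,300 · Orozco: $259,993 · Sato: $144,300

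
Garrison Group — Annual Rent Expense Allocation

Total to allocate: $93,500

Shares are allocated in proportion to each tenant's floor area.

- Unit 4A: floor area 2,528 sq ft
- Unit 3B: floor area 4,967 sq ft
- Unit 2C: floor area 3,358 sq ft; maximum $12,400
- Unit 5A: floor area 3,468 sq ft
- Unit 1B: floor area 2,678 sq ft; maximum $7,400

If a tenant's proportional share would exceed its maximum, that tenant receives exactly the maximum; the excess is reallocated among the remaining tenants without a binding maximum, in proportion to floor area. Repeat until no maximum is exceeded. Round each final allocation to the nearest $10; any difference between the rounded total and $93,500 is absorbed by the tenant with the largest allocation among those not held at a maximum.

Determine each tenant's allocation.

Unit 4A: $16,990 · Unit 3B: $33,400 · Unit 2C: $12,400 · Unit 5A: $23,310 · Unit 1B: $7,400

Floor area total: 16,999.
Unconstrained shares: Unit 4A 13,904.82; Unit 3B 27,320.11; Unit 2C 18,470.09; Unit 5A 19,075.12; Unit 1B 14,729.87.
Held at cap: Unit 2C ($12,400), Unit 1B ($7,400); residual $73,700 reallocated over remaining floor area 10,963.
Remaining shares: Unit 4A 16,994.76 → $16,990; Unit 3B 33,391.22 → $33,390; Unit 5A 23,314.02 → $23,310.
Rounding difference +$10 applied to Unit 3B → $33,400.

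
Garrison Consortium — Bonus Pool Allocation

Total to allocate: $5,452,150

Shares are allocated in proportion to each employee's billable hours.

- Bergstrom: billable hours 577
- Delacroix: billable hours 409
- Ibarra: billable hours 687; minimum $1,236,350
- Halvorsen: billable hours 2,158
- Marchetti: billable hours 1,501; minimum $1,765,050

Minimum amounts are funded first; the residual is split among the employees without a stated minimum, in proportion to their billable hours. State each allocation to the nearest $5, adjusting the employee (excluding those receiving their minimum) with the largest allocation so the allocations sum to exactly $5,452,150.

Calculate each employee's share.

Bergstrom: $449,770 · Delacroix: $318,815 · Ibarra: $1,236,350 · Halvorsen: $1,682,165 · Marchetti: $1,765,050

Minimums first: Ibarra $1,236,350; Marchetti $1,765,050. Balance $2,450,750.
Balance split over remaining billable hours 3,144: Bergstrom 449,771.87 → $449,770; Delacroix 318,815.76 → $318,815; Halvorsen 1,682,162.37 → $1,682,160.
Rounding difference +$5 applied to Halvorsen → $1,682,165.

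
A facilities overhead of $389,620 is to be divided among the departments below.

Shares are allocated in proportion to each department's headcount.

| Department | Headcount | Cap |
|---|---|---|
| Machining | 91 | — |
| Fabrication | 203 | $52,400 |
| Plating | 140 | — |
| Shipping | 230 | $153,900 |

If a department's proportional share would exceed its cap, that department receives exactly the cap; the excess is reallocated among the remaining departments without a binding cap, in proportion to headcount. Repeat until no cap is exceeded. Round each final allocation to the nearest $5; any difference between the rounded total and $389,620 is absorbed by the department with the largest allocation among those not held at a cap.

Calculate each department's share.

Machining: $72,215; Fabrication: $52,400; Plating: $111,105; Shipping: $153,900

Sum of headcount: 664.
Proportional shares (ignoring caps): Machining 53,396.72; Fabrication 119,115.75; Plating 82,148.80; Shipping 134,958.73.
Cap binds for Fabrication ($52,400); residual $337,220 reallocated over remaining headcount 461.
Cap binds for Shipping ($153,900); residual $183,320 reallocated over remaining headcount 231.
Remaining shares: Machining 72,216.97 → $72,215; Plating 111,103.03 → $111,105.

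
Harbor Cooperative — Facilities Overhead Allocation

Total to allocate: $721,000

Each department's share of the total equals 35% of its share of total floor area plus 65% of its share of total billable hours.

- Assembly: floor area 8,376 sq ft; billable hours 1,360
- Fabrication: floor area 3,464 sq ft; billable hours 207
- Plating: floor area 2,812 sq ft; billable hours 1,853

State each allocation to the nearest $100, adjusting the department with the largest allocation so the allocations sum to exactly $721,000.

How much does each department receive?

Assembly: $330,600 | Fabrication: $88,000 | Plating: $302,400

Totals — floor area 14,652, billable hours 3,420.
Blended shares (35% floor area + 65% billable hours): Assembly 0.4586; Fabrication 0.1221; Plating 0.4194.
Raw shares: Assembly 330,622.79; Fabrication 88,025.80; Plating 302,351.41.
After rounding ($100): Assembly $330,600; Fabrication $88,000; Plating $302,400. Sum = $721,000.
Sum already equals the total — no adjustment.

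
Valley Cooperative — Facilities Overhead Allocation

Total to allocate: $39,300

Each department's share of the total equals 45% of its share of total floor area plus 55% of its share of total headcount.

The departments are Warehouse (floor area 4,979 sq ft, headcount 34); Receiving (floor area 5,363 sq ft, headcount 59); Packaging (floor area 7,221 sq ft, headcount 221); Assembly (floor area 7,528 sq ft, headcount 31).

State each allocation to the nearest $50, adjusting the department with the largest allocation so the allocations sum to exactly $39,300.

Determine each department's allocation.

Warehouse: $5,650 · Receiving: $7,500 · Packaging: $18,900 · Assembly: $7,250

Totals — floor area 25,091, headcount 345.
Blended shares (45% floor area + 55% headcount): Warehouse 0.1435; Receiving 0.1902; Packaging 0.4818; Assembly 0.1844.
Proportional shares: Warehouse 5,639.54; Receiving 7,476.51; Packaging 18,935.74; Assembly 7,248.21.
After rounding ($50): Warehouse $5,650; Receiving $7,500; Packaging $18,950; Assembly $7,250. Sum = $39,350.
Difference $39,300 − $39,350 = −$50 applied to largest allocation (Packaging): Packaging becomes $18,900.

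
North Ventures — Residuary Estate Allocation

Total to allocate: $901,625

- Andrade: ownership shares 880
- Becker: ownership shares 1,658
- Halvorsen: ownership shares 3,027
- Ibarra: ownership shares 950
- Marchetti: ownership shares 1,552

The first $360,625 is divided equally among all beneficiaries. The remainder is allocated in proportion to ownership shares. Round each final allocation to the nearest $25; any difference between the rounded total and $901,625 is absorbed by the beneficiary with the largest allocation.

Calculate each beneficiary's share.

$360,625 shared equally gives $72,125 per beneficiary.
Remainder $541,000 by ownership shares (total 8,067): Andrade 59,015.74 → $59,025; Becker 111,191.03 → $111,200; Halvorsen 203,000.74 → $203,000; Ibarra 63,710.18 → $63,700; Marchetti 104,082.31 → $104,075.
Totals: Andrade $72,125 + $59,025 = $131,150; Becker $72,125 + $111,200 = $183,325; Halvorsen $72,125 + $203,000 = $275,125; Ibarra $72,125 + $63,700 = $135,825; Marchetti $72,125 + $104,075 = $176,200.

Andrade: $131,150 | Becker: $183,325 | Halvorsen: $275,125 | Ibarra: $135,825 | Marchetti: $176,200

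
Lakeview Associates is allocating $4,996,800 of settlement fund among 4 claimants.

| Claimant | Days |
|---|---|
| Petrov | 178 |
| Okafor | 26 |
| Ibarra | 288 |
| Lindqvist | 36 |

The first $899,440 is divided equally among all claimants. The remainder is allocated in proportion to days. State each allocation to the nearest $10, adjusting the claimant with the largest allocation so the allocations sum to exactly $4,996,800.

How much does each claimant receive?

$899,440 shared equally gives $224,860 per claimant.
Remainder $4,097,360 by days (total 528): Petrov 1,381,306.97 → $1,381,310; Okafor 201,763.94 → $201,760; Ibarra 2,234,923.64 → $2,234,920; Lindqvist 279,365.45 → $279,370.
Totals: Petrov $224,860 + $1,381,310 = $1,606,170; Okafor $224,860 + $201,760 = $426,620; Ibarra $224,860 + $2,234,920 = $2,459,780; Lindqvist $224,860 + $279,370 = $504,230.

Petrov: $1,606,170; Okafor: $426,620; Ibarra: $2,459,780; Lindqvist: $504,230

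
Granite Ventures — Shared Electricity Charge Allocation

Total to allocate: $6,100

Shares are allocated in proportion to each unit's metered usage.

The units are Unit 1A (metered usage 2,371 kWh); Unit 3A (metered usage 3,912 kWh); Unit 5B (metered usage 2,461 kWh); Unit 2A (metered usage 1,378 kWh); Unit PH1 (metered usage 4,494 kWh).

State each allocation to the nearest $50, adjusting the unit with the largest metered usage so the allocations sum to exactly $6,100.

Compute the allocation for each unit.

Combined metered usage = 14,616.
Proportional shares: Unit 1A 2,371/14,616 × $6,100 = 989.54; Unit 3A 3,912/14,616 × $6,100 = 1,632.68; Unit 5B 2,461/14,616 × $6,100 = 1,027.10; Unit 2A 1,378/14,616 × $6,100 = 575.11; Unit PH1 4,494/14,616 × $6,100 = 1,875.57.
Rounded to nearest $50: Unit 1A $1,000; Unit 3A $1,650; Unit 5B $1,050; Unit 2A $600; Unit PH1 $1,900. Sum = $6,200.
Difference $6,100 − $6,200 = −$100 applied to largest metered usage (Unit PH1): Unit PH1 becomes $1,800.

Unit 1A: $1,000 · Unit 3A: $1,650 · Unit 5B: $1,050 · Unit 2A: $600 · Unit PH1: $1,800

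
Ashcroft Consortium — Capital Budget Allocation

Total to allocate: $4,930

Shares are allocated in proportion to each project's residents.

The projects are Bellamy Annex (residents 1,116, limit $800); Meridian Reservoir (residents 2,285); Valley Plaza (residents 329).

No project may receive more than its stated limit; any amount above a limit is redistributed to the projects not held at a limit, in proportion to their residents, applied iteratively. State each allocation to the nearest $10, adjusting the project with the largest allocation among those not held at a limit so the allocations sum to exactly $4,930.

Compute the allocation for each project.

Bellamy Annex: $800 | Meridian Reservoir: $3,610 | Valley Plaza: $520

Residents total: 3,730.
Pro-rata shares before constraints: Bellamy Annex 1,475.03; Meridian Reservoir 3,020.12; Valley Plaza 434.84.
Cap binds for Bellamy Annex ($800); residual $4,130 reallocated over remaining residents 2,614.
Shares after redistribution: Meridian Reservoir 3,610.20 → $3,610; Valley Plaza 519.80 → $520.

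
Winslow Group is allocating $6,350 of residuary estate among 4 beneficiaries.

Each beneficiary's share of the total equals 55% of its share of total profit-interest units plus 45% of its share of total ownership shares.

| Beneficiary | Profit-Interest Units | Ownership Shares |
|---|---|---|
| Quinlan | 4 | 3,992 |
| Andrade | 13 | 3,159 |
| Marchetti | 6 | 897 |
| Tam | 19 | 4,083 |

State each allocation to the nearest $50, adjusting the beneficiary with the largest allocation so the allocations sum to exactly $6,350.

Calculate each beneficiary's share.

Profit-interest units total 42; ownership shares total 12,131.
Blended shares (55% profit-interest units + 45% ownership shares): Quinlan 0.2005; Andrade 0.2874; Marchetti 0.1118; Tam 0.4003.
Proportional shares: Quinlan 1,272.95; Andrade 1,825.13; Marchetti 710.22; Tam 2,541.71.
At nearest $50: Quinlan $1,250; Andrade $1,850; Marchetti $700; Tam $2,550. Sum = $6,350.
Sum already equals the total — no adjustment.

Quinlan: $1,250 | Andrade: $1,850 | Marchetti: $700 | Tam: $2,550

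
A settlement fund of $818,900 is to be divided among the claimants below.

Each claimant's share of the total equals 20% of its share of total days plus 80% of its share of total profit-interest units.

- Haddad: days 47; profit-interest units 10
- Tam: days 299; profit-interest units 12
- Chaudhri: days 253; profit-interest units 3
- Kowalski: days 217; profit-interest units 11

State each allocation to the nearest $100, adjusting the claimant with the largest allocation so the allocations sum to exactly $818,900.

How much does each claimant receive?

Totals — days 816, profit-interest units 36.
Composite weights (20% days + 80% profit-interest units): Haddad 0.2337; Tam 0.3400; Chaudhri 0.1287; Kowalski 0.2976.
Pro-rata amounts: Haddad 191,411.18; Tam 278,385.86; Chaudhri 105,373.16; Kowalski 243,729.80.
Rounded to nearest $100: Haddad $191,400; Tam $278,400; Chaudhri $105,400; Kowalski $243,700. Sum = $818,900.
Rounded total matches; no reconciliation needed.

Haddad: $191,400 | Tam: $278,400 | Chaudhri: $105,400 | Kowalski: $243,700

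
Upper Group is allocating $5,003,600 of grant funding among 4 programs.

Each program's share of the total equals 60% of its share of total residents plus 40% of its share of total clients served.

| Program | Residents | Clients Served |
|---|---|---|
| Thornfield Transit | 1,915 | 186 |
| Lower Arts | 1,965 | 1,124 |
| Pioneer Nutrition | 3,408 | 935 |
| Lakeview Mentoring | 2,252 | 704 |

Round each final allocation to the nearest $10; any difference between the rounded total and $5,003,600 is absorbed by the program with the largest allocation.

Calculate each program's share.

Residents total 9,540; clients served total 2,949.
Composite weights (60% residents + 40% clients served): Thornfield Transit 0.1457; Lower Arts 0.2760; Pioneer Nutrition 0.3412; Lakeview Mentoring 0.2371.
Unrounded shares: Thornfield Transit 728,870.12; Lower Arts 1,381,210.59; Pioneer Nutrition 1,707,039.56; Lakeview Mentoring 1,186,479.73.
Rounded to nearest $10: Thornfield Transit $728,870; Lower Arts $1,381,210; Pioneer Nutrition $1,707,040; Lakeview Mentoring $1,186,480. Sum = $5,003,600.
No rounding difference to absorb.

Thornfield Transit: $728,870; Lower Arts: $1,381,210; Pioneer Nutrition: $1,707,040; Lakeview Mentoring: $1,186,480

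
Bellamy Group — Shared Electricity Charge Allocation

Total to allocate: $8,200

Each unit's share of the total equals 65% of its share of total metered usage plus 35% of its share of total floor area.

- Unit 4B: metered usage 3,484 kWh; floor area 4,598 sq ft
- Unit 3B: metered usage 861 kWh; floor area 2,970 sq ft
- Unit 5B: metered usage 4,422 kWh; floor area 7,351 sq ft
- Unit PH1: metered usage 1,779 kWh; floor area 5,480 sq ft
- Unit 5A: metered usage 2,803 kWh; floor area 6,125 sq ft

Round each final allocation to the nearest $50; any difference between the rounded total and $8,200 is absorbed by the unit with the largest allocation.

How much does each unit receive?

Metered usage total 13,349; floor area total 26,524.
Blended shares (65% metered usage + 35% floor area): Unit 4B 0.2303; Unit 3B 0.0811; Unit 5B 0.3123; Unit PH1 0.1589; Unit 5A 0.2173.
Raw shares: Unit 4B 1,888.62; Unit 3B 665.15; Unit 5B 2,561.03; Unit PH1 1,303.28; Unit 5A 1,781.93.
After rounding ($50): Unit 4B $1,900; Unit 3B $650; Unit 5B $2,550; Unit PH1 $1,300; Unit 5A $1,800. Sum = $8,200.
Sum already equals the total — no adjustment.

Unit 4B: $1,900 | Unit 3B: $650 | Unit 5B: $2,550 | Unit PH1: $1,300 | Unit 5A: $1,800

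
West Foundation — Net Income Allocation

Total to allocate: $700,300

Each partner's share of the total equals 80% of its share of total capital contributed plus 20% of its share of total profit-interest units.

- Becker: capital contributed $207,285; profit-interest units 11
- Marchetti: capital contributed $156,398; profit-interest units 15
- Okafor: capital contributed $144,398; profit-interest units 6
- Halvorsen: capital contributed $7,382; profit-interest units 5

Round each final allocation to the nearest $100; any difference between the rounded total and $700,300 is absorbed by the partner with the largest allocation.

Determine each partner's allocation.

Capital contributed total 515,463; profit-interest units total 37.
Combined weights (80% capital contributed + 20% profit-interest units): Becker 0.3812; Marchetti 0.3238; Okafor 0.2565; Halvorsen 0.0385.
Pro-rata amounts: Becker 266,930.80; Marchetti 226,764.99; Okafor 179,653.93; Halvorsen 26,950.28.
Rounded to nearest $100: Becker $266,900; Marchetti $226,800; Okafor $179,700; Halvorsen $27,000. Sum = $700,400.
Difference $700,300 − $700,400 = −$100 applied to largest allocation (Becker): Becker becomes $266,800.

Becker: $266,800; Marchetti: $226,800; Okafor: $179,700; Halvorsen: $27,000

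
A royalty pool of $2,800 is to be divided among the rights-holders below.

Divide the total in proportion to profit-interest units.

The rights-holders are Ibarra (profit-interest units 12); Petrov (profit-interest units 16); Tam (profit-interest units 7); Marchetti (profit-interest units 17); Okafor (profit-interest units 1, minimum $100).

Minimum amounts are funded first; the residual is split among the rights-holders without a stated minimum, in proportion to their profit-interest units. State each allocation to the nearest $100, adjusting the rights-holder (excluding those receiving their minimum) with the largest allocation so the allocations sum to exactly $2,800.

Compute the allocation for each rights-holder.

Ibarra: $600 · Petrov: $800 · Tam: $400 · Marchetti: $900 · Okafor: $100

Fund the minimums — Okafor $100. Balance $2,700.
Balance split over remaining profit-interest units 52: Ibarra 623.08 → $600; Petrov 830.77 → $800; Tam 363.46 → $400; Marchetti 882.69 → $900.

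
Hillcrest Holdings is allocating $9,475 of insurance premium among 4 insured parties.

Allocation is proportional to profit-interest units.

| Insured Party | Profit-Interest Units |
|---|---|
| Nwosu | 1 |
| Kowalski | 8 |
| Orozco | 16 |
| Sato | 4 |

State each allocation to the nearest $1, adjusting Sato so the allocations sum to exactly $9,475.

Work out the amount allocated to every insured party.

Nwosu: $327; Kowalski: $2,614; Orozco: $5,228; Sato: $1,306

Sum of profit-interest units: 29.
Pro-rata amounts: Nwosu 1/29 × $9,475 = 326.72; Kowalski 8/29 × $9,475 = 2,613.79; Orozco 16/29 × $9,475 = 5,227.59; Sato 4/29 × $9,475 = 1,306.90.
At nearest $1: Nwosu $327; Kowalski $2,614; Orozco $5,228; Sato $1,307. Sum = $9,476.
Difference $9,475 − $9,476 = −$1 applied to Sato: Sato becomes $1,306.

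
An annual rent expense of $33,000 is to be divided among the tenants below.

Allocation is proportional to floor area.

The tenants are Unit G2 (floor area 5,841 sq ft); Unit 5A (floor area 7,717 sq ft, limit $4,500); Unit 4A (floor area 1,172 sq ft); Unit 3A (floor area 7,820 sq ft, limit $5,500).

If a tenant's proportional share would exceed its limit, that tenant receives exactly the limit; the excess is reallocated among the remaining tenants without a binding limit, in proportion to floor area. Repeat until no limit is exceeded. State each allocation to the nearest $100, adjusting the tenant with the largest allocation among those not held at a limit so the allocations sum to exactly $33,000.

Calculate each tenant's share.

Combined floor area = 22,550.
Pro-rata shares before constraints: Unit G2 8,547.80; Unit 5A 11,293.17; Unit 4A 1,715.12; Unit 3A 11,443.90.
Capped: Unit 5A ($4,500), Unit 3A ($5,500); remaining pool $23,000 reallocated over remaining floor area 7,013.
Remaining shares: Unit G2 19,156.28 → $19,200; Unit 4A 3,843.72 → $3,800.

Unit G2: $19,200 · Unit 5A: $4,500 · Unit 4A: $3,800 · Unit 3A: $5,500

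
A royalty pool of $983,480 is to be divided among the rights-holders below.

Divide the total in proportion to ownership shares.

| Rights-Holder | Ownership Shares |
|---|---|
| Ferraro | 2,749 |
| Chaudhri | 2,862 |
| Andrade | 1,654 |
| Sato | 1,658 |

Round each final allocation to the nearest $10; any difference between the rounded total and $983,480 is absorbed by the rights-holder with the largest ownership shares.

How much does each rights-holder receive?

Sum of ownership shares: 2,749 + 2,862 + 1,654 + 1,658 = 8,923.
Raw shares: Ferraro 302,990.76; Chaudhri 315,445.45; Andrade 182,301.46; Sato 182,742.33.
Rounded to nearest $10: Ferraro $302,990; Chaudhri $315,450; Andrade $182,300; Sato $182,740. Sum = $983,480.
Rounded total matches; no reconciliation needed.

Ferraro: $302,990 · Chaudhri: $315,450 · Andrade: $182,300 · Sato: $182,740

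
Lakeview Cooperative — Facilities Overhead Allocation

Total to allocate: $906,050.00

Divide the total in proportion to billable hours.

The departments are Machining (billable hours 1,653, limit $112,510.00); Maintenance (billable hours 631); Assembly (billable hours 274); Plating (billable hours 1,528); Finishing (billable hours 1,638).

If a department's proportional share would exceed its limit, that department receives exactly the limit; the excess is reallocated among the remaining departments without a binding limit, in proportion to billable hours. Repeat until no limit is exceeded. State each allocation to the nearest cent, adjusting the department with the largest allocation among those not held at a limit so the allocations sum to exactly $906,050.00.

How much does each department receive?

Total billable hours = 5,724.
Unconstrained shares: Machining 261,652.8040; Maintenance 99,880.7739; Assembly 43,371.3662; Plating 241,866.5968; Finishing 259,278.4591.
Capped: Machining ($112,510.00); balance $793,540.00 reallocated over remaining billable hours 4,071.
Remaining shares: Maintenance 122,997.7254 → $122,997.73; Assembly 53,409.4719 → $53,409.47; Plating 297,845.5220 → $297,845.52; Finishing 319,287.2808 → $319,287.28.

Machining: $112,510.00 · Maintenance: $122,997.73 · Assembly: $53,409.47 · Plating: $297,845.52 · Finishing: $319,287.28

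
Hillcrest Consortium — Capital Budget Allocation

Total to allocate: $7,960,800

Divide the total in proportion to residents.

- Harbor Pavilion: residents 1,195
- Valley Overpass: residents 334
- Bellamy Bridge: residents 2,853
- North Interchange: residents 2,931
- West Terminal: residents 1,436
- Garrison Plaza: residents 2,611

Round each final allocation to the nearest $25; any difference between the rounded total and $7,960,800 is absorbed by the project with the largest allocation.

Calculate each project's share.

Residents total: 11,360.
Unrounded shares: Harbor Pavilion 1,195/11,360 × $7,960,800 = 837,425.70; Valley Overpass 334/11,360 × $7,960,800 = 234,058.73; Bellamy Bridge 2,853/11,360 × $7,960,800 = 1,999,310.07; North Interchange 2,931/11,360 × $7,960,800 = 2,053,970.49; West Terminal 1,436/11,360 × $7,960,800 = 1,006,312.39; Garrison Plaza 2,611/11,360 × $7,960,800 = 1,829,722.61.
At nearest $25: Harbor Pavilion $837,425; Valley Overpass $234,050; Bellamy Bridge $1,999,300; North Interchange $2,053,975; West Terminal $1,006,300; Garrison Plaza $1,829,725. Sum = $7,960,775.
Difference $7,960,800 − $7,960,775 = +$25 applied to largest allocation (North Interchange): North Interchange becomes $2,054,000.

Harbor Pavilion: $837,425; Valley Overpass: $234,050; Bellamy Bridge: $1,999,300; North Interchange: $2,054,000; West Terminal: $1,006,300; Garrison Plaza: $1,829,725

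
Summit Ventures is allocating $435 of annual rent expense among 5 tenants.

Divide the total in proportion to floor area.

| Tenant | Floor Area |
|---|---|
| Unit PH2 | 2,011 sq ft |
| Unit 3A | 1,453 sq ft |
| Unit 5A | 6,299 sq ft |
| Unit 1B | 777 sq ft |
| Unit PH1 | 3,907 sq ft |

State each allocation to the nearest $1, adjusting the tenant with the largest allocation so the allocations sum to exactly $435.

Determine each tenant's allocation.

Unit PH2: $61 | Unit 3A: $44 | Unit 5A: $189 | Unit 1B: $23 | Unit PH1: $118

Total floor area = 14,447.
Proportional shares: Unit PH2 2,011/14,447 × $435 = 60.55; Unit 3A 1,453/14,447 × $435 = 43.75; Unit 5A 6,299/14,447 × $435 = 189.66; Unit 1B 777/14,447 × $435 = 23.40; Unit PH1 3,907/14,447 × $435 = 117.64.
Rounded to nearest $1: Unit PH2 $61; Unit 3A $44; Unit 5A $190; Unit 1B $23; Unit PH1 $118. Sum = $436.
Difference $435 − $436 = −$1 applied to largest allocation (Unit 5A): Unit 5A becomes $189.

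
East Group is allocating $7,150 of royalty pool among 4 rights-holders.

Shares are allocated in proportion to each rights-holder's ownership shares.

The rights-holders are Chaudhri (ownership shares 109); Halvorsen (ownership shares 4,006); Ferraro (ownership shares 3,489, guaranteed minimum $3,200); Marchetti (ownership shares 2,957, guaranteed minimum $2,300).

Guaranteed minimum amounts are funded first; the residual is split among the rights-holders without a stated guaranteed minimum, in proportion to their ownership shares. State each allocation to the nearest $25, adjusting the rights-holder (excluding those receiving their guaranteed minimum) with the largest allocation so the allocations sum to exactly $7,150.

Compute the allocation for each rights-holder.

Chaudhri: $50 · Halvorsen: $1,600 · Ferraro: $3,200 · Marchetti: $2,300

Guaranteed amounts: Ferraro $3,200; Marchetti $2,300. Residual $1,650.
Residual split over remaining ownership shares 4,115: Chaudhri 43.71 → $50; Halvorsen 1,606.29 → $1,600.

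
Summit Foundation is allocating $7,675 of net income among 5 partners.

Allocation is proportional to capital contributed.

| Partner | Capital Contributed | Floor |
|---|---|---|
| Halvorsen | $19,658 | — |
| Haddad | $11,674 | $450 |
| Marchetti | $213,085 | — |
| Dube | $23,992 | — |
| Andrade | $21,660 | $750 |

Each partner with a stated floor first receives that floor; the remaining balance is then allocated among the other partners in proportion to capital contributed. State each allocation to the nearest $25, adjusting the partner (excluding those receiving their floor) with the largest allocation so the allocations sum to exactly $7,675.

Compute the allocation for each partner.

Halvorsen: $500 · Haddad: $450 · Marchetti: $5,375 · Dube: $600 · Andrade: $750

Guaranteed amounts: Haddad $450; Andrade $750. Balance $6,475.
Balance split over remaining capital contributed 256,735: Halvorsen 495.79 → $500; Marchetti 5,374.12 → $5,375; Dube 605.09 → $600.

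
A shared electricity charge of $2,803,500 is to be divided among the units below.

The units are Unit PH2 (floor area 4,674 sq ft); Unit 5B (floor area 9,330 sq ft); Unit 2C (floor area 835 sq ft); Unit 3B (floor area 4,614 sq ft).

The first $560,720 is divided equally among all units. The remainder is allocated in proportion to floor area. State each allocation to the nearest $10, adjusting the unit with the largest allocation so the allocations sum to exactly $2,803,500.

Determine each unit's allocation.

Equal tier: $560,720 ÷ 4 = $140,180 apiece.
Remainder $2,242,780 by floor area (total 19,453): Unit PH2 538,875.94 → $538,880; Unit 5B 1,075,676.63 → $1,075,680; Unit 2C 96,269.02 → $96,270; Unit 3B 531,958.41 → $531,960.
Rounding difference −$10 on remainder applied to Unit 5B.
Totals: Unit PH2 $140,180 + $538,880 = $679,060; Unit 5B $140,180 + $1,075,670 = $1,215,850; Unit 2C $140,180 + $96,270 = $236,450; Unit 3B $140,180 + $531,960 = $672,140.

Unit PH2: $679,060 · Unit 5B: $1,215,850 · Unit 2C: $236,450 · Unit 3B: $672,140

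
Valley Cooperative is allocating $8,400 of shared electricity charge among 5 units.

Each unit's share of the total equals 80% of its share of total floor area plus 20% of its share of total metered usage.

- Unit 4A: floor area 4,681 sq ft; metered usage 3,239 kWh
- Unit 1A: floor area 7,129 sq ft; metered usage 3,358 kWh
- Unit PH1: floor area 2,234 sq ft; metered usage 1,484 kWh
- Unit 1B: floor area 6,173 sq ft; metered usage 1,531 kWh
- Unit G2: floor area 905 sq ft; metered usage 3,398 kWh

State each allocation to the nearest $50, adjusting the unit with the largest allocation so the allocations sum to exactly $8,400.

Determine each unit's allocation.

Totals — floor area 21,122, metered usage 13,010.
Blended shares (80% floor area + 20% metered usage): Unit 4A 0.2271; Unit 1A 0.3216; Unit PH1 0.1074; Unit 1B 0.2573; Unit G2 0.0865.
Raw shares: Unit 4A 1,907.52; Unit 1A 2,701.73; Unit PH1 902.38; Unit 1B 2,161.65; Unit G2 726.72.
After rounding ($50): Unit 4A $1,900; Unit 1A $2,700; Unit PH1 $900; Unit 1B $2,150; Unit G2 $750. Sum = $8,400.
No rounding difference to absorb.

Unit 4A: $1,900; Unit 1A: $2,700; Unit PH1: $900; Unit 1B: $2,150; Unit G2: $750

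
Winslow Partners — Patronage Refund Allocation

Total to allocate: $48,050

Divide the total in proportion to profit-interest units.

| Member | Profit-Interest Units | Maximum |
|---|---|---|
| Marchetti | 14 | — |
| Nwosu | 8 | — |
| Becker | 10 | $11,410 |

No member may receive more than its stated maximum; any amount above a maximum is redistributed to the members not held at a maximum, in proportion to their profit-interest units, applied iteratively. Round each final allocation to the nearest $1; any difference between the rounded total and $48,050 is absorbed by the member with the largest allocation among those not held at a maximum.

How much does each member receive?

Marchetti: $23,316 · Nwosu: $13,324 · Becker: $11,410

Combined profit-interest units = 32.
Pro-rata shares before constraints: Marchetti 21,021.88; Nwosu 12,012.50; Becker 15,015.62.
Held at cap: Becker ($11,410); balance $36,640 reallocated over remaining profit-interest units 22.
Shares after redistribution: Marchetti 23,316.36 → $23,316; Nwosu 13,323.64 → $13,324.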